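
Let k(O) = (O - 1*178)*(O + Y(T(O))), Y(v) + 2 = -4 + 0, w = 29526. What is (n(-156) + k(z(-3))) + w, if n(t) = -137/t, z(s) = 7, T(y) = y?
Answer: 4579517/156 ≈ 29356.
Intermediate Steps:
Y(v) = -6 (Y(v) = -2 + (-4 + 0) = -2 - 4 = -6)
k(O) = (-178 + O)*(-6 + O) (k(O) = (O - 1*178)*(O - 6) = (O - 178)*(-6 + O) = (-178 + O)*(-6 + O))
(n(-156) + k(z(-3))) + w = (-137/(-156) + (1068 + 7² - 184*7)) + 29526 = (-137*(-1/156) + (1068 + 49 - 1288)) + 29526 = (137/156 - 171) + 29526 = -26539/156 + 29526 = 4579517/156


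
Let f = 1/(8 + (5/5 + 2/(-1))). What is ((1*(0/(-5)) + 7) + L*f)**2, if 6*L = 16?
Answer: 24025/441 ≈ 54.478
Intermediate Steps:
L = 8/3 (L = (1/6)*16 = 8/3 ≈ 2.6667)
f = 1/7 (f = 1/(8 + (5*(1/5) + 2*(-1))) = 1/(8 + (1 - 2)) = 1/(8 - 1) = 1/7 ≈ 0.14286)
((1*(0/(-5)) + 7) + L*f)**2 = ((1*(0/(-5)) + 7) + (8/3)*(1/7))**2 = ((1*(0*(-1/5)) + 7) + 8/21)**2 = ((1*0 + 7) + 8/21)**2 = ((0 + 7) + 8/21)**2 = (7 + 8/21)**2 = (155/21)**2 = 24025/441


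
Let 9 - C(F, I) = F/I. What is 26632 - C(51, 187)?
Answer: 292856/11 ≈ 26623.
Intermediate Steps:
C(F, I) = 9 - F/I
26632 - C(51, 187) = 26632 - (9 - 1*51/187) = 26632 - (9 - 1*51*1/187) = 26632 - (9 - 3/11) = 26632 - 1*96/11 = 26632 - 96/11 = 292856/11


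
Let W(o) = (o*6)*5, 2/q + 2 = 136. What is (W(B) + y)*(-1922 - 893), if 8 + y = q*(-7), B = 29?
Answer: -162557805/67 ≈ -2.4262e+6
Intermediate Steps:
q = 1/67 (q = 2/(-2 + 136) = 2/134 = 2*(1/134) = 1/67 ≈ 0.014925)
y = -543/67 (y = -8 + (1/67)*(-7) = -8 - 7/67 = -543/67 ≈ -8.1045)
W(o) = 30*o (W(o) = (6*o)*5 = 30*o)
(W(B) + y)*(-1922 - 893) = (30*29 - 543/67)*(-1922 - 893) = (870 - 543/67)*(-2815) = (57747/67)*(-2815) = -162557805/67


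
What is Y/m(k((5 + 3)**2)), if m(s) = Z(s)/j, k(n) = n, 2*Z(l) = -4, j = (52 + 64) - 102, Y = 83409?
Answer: -583863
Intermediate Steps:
j = 14 (j = 116 - 102 = 14)
Z(l) = -2 (Z(l) = (1/2)*(-4) = -2)
m(s) = -1/7 (m(s) = -2/14 = -2*1/14 = -1/7)
Y/m(k((5 + 3)**2)) = 83409/(-1/7) = 83409*(-7) = -583863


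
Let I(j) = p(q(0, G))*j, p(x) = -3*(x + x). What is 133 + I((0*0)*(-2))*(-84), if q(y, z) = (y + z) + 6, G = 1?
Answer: 133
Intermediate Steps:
q(y, z) = 6 + y + z
p(x) = -6*x
I(j) = -42*j (I(j) = (-6*(6 + 0 + 1))*j = (-6*7)*j = -42*j)
133 + I((0*0)*(-2))*(-84) = 133 - 42*0*0*(-2)*(-84) = 133 - 0*(-2)*(-84) = 133 - 42*0*(-84) = 133 + 0*(-84) = 133 + 0 = 133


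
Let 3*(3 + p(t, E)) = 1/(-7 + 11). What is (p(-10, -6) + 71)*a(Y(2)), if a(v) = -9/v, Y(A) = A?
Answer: -2451/8 ≈ -306.38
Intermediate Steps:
p(t, E) = -35/12 (p(t, E) = -3 + 1/(3*(-7 + 11)) = -3 + (1/3)/4 = -3 + (1/3)*(1/4) = -3 + 1/12 = -35/12)
(p(-10, -6) + 71)*a(Y(2)) = (-35/12 + 71)*(-9/2) = 817*(-9*1/2)/12 = (817/12)*(-9/2) = -2451/8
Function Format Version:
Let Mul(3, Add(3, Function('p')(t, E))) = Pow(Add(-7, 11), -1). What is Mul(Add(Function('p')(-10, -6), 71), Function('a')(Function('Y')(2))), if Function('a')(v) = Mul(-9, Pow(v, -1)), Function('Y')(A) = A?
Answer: Rational(-2451, 8) ≈ -306.38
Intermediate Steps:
Function('p')(t, E) = Rational(-35, 12) (Function('p')(t, E) = Add(-3, Mul(Rational(1, 3), Pow(Add(-7, 11), -1))) = Add(-3, Mul(Rational(1, 3), Pow(4, -1))) = Add(-3, Mul(Rational(1, 3), Rational(1, 4))) = Add(-3, Rational(1, 12)) = Rational(-35, 12))
Mul(Add(Function('p')(-10, -6), 71), Function('a')(Function('Y')(2))) = Mul(Add(Rational(-35, 12), 71), Mul(-9, Pow(2, -1))) = Mul(Rational(817, 12), Mul(-9, Rational(1, 2))) = Mul(Rational(817, 12), Rational(-9, 2)) = Rational(-2451, 8)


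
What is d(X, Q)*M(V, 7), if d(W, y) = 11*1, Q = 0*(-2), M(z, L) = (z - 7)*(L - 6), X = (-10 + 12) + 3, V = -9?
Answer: -176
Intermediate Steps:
X = 5 (X = 2 + 3 = 5)
M(z, L) = (-7 + z)*(-6 + L)
Q = 0
d(W, y) = 11
d(X, Q)*M(V, 7) = 11*(42 - 7*7 - 6*(-9) + 7*(-9)) = 11*(42 - 49 + 54 - 63) = 11*(-16) = -176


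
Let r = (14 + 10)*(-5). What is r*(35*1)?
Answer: -4200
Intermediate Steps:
r = -120 (r = 24*(-5) = -120)
r*(35*1) = -4200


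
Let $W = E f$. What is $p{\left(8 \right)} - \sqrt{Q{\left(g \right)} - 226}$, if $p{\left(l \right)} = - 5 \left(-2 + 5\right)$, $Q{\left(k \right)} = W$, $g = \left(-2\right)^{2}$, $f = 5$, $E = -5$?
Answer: $-15 - i \sqrt{251} \approx -15.0 - 15.843 i$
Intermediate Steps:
$g = 4$
$W = -25$ ($W = \left(-5\right) 5 = -25$)
$Q{\left(k \right)} = -25$
$p{\left(l \right)} = -15$ ($p{\left(l \right)} = \left(-5\right) 3 = -15$)
$p{\left(8 \right)} - \sqrt{Q{\left(g \right)} - 226} = -15 - \sqrt{-25 - 226} = -15 - \sqrt{-251} = -15 - i \sqrt{251}$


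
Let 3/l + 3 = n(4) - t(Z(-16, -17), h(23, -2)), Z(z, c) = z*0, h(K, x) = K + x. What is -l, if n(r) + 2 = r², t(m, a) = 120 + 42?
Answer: 3/151 ≈ 0.019868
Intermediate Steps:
Z(z, c) = 0
t(m, a) = 162
n(r) = -2 + r²
l = -3/151 (l = 3/(-3 + ((-2 + 4²) - 1*162)) = 3/(-3 + ((-2 + 16) - 162)) = 3/(-3 + (14 - 162)) = 3/(-3 - 148) = 3/(-151) = 3*(-1/151) = -3/151 ≈ -0.019868)
-l = -1*(-3/151) = 3/151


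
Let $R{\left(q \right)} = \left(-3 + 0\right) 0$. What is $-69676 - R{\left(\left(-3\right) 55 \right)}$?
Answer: $-69676$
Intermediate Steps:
$R{\left(q \right)} = 0$ ($R{\left(q \right)} = \left(-3\right) 0 = 0$)
$-69676 - R{\left(\left(-3\right) 55 \right)} = -69676 - 0 = -69676 + 0 = -69676$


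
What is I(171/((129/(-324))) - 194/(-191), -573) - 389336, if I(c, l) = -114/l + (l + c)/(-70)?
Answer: -44764964057/114982 ≈ -3.8932e+5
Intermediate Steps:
I(c, l) = -114/l - c/70 - l/70 (I(c, l) = -114/l + (c + l)*(-1/70) = -114/l + (-c/70 - l/70) = -114/l - c/70 - l/70)
I(171/((129/(-324))) - 194/(-191), -573) - 389336 = (1/70)*(-7980 - 1*(-573)*((171/((129/(-324))) - 194/(-191)) - 573))/(-573) - 389336 = (1/70)*(-1/573)*(-7980 - 1*(-573)*((171/((129*(-1/324))) - 194*(-1/191)) - 573)) - 389336 = (1/70)*(-1/573)*(-7980 - 1*(-573)*((171/(-43/108) + 194/191) - 573)) - 389336 = (1/70)*(-1/573)*(-7980 - 1*(-573)*((171*(-108/43) + 194/191) - 573)) - 389336 = (1/70)*(-1/573)*(-7980 - 1*(-573)*((-18468/43 + 194/191) - 573)) - 389336 = (1/70)*(-1/573)*(-7980 - 1*(-573)*(-3519046/8213 - 573)) - 389336 = (1/70)*(-1/573)*(-7980 - 1*(-573)*(-8225095/8213)) - 389336 = (1/70)*(-1/573)*(-7980 - 24675285/43) - 389336 = (1/70)*(-1/573)*(-25018425/43) - 389336 = 1667895/114982 - 389336 = -44764964057/114982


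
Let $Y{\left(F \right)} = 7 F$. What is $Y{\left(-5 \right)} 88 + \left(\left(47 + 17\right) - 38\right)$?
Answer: $-3054$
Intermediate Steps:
$Y{\left(-5 \right)} 88 + \left(\left(47 + 17\right) - 38\right) = 7 \left(-5\right) 88 + \left(\left(47 + 17\right) - 38\right) = \left(-35\right) 88 + \left(64 - 38\right) = -3080 + 26 = -3054$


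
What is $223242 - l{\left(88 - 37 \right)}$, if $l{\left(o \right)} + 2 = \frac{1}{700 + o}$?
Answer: $\frac{167656243}{751} \approx 2.2324 \cdot 10^{5}$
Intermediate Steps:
$l{\left(o \right)} = -2 + \frac{1}{700 + o}$
$223242 - l{\left(88 - 37 \right)} = 223242 - \frac{-1399 - 2 \left(88 - 37\right)}{700 + \left(88 - 37\right)} = 223242 - \frac{-1399 - 102}{700 + 51} = 223242 - \frac{-1399 - 102}{751} = 223242 - \frac{1}{751} \left(-1501\right) = 223242 - - \frac{1501}{751} = 223242 + \frac{1501}{751} = \frac{167656243}{751}$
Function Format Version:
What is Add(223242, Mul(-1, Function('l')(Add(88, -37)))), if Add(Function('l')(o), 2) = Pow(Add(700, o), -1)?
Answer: Rational(167656243, 751) ≈ 2.2324e+5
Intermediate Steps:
Function('l')(o) = Add(-2, Pow(Add(700, o), -1))
Add(223242, Mul(-1, Function('l')(Add(88, -37)))) = Add(223242, Mul(-1, Mul(Pow(Add(700, Add(88, -37)), -1), Add(-1399, Mul(-2, Add(88, -37)))))) = Add(223242, Mul(-1, Mul(Pow(Add(700, 51), -1), Add(-1399, Mul(-2, 51))))) = Add(223242, Mul(-1, Mul(Pow(751, -1), Add(-1399, -102)))) = Add(223242, Mul(-1, Mul(Rational(1, 751), -1501))) = Add(223242, Mul(-1, Rational(-1501, 751))) = Add(223242, Rational(1501, 751)) = Rational(167656243, 751)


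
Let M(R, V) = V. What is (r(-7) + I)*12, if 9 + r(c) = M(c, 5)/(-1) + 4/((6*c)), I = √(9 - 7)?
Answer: -1184/7 + 12*√2 ≈ -152.17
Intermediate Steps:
I = √2 ≈ 1.4142
r(c) = -14 + 2/(3*c) (r(c) = -9 + (5/(-1) + 4/((6*c))) = -9 + (5*(-1) + 4*(1/(6*c))) = -9 + (-5 + 2/(3*c)) = -14 + 2/(3*c))
(r(-7) + I)*12 = ((-14 + (⅔)/(-7)) + √2)*12 = ((-14 + (⅔)*(-⅐)) + √2)*12 = ((-14 - 2/21) + √2)*12 = (-296/21 + √2)*12 = -1184/7 + 12*√2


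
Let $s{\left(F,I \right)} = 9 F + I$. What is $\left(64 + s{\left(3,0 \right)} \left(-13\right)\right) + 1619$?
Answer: $1332$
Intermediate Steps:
$s{\left(F,I \right)} = I + 9 F$
$\left(64 + s{\left(3,0 \right)} \left(-13\right)\right) + 1619 = \left(64 + \left(0 + 9 \cdot 3\right) \left(-13\right)\right) + 1619 = \left(64 + \left(0 + 27\right) \left(-13\right)\right) + 1619 = \left(64 + 27 \left(-13\right)\right) + 1619 = \left(64 - 351\right) + 1619 = -287 + 1619 = 1332$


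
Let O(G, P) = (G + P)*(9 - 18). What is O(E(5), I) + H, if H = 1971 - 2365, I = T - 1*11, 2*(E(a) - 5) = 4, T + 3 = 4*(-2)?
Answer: -259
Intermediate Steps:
T = -11 (T = -3 + 4*(-2) = -3 - 8 = -11)
E(a) = 7 (E(a) = 5 + (½)*4 = 5 + 2 = 7)
I = -22 (I = -11 - 1*11 = -11 - 11 = -22)
O(G, P) = -9*G - 9*P (O(G, P) = (G + P)*(-9) = -9*G - 9*P)
H = -394
O(E(5), I) + H = (-9*7 - 9*(-22)) - 394 = (-63 + 198) - 394 = 135 - 394 = -259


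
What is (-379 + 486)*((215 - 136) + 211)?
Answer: 31030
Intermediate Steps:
(-379 + 486)*((215 - 136) + 211) = 107*(79 + 211) = 107*290 = 31030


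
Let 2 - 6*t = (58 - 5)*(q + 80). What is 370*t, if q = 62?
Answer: -463980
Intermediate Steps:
t = -1254 (t = ⅓ - (58 - 5)*(62 + 80)/6 = ⅓ - 53*142/6 = ⅓ - ⅙*7526 = ⅓ - 3763/3 = -1254)
370*t = 370*(-1254) = -463980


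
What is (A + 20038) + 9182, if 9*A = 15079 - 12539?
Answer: 265520/9 ≈ 29502.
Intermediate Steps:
A = 2540/9 (A = (15079 - 12539)/9 = (⅑)*2540 = 2540/9 ≈ 282.22)
(A + 20038) + 9182 = (2540/9 + 20038) + 9182 = 182882/9 + 9182 = 265520/9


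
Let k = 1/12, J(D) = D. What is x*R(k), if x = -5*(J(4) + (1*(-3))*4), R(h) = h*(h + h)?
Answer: 5/9 ≈ 0.55556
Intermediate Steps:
k = 1/12 ≈ 0.083333
R(h) = 2*h**2 (R(h) = h*(2*h) = 2*h**2)
x = 40 (x = -5*(4 + (1*(-3))*4) = -5*(4 - 3*4) = -5*(4 - 12) = -5*(-8) = 40)
x*R(k) = 40*(2*(1/12)**2) = 40*(2*(1/144)) = 40*(1/72) = 5/9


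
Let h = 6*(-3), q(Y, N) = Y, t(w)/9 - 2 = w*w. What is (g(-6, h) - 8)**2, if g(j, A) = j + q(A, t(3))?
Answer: 1024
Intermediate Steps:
t(w) = 18 + 9*w**2 (t(w) = 18 + 9*(w*w) = 18 + 9*w**2)
h = -18
g(j, A) = A + j (g(j, A) = j + A = A + j)
(g(-6, h) - 8)**2 = ((-18 - 6) - 8)**2 = (-24 - 8)**2 = (-32)**2 = 1024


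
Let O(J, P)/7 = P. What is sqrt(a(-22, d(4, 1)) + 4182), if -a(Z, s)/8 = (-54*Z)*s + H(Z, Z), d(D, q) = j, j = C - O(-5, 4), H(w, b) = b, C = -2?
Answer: sqrt(289478) ≈ 538.03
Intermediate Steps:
O(J, P) = 7*P
j = -30 (j = -2 - 7*4 = -2 - 1*28 = -2 - 28 = -30)
d(D, q) = -30
a(Z, s) = -8*Z + 432*Z*s (a(Z, s) = -8*((-54*Z)*s + Z) = -8*(-54*Z*s + Z) = -8*(Z - 54*Z*s) = -8*Z + 432*Z*s)
sqrt(a(-22, d(4, 1)) + 4182) = sqrt(8*(-22)*(-1 + 54*(-30)) + 4182) = sqrt(8*(-22)*(-1 - 1620) + 4182) = sqrt(8*(-22)*(-1621) + 4182) = sqrt(285296 + 4182) = sqrt(289478)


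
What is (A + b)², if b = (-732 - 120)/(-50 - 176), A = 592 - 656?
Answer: 46321636/12769 ≈ 3627.7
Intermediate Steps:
A = -64
b = 426/113 (b = -852/(-226) = -852*(-1/226) = 426/113 ≈ 3.7699)
(A + b)² = (-64 + 426/113)² = (-6806/113)² = 46321636/12769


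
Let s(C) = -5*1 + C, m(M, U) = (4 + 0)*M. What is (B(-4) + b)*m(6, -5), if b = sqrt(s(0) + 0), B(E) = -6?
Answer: -144 + 24*I*sqrt(5) ≈ -144.0 + 53.666*I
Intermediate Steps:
m(M, U) = 4*M
s(C) = -5 + C
b = I*sqrt(5) (b = sqrt((-5 + 0) + 0) = sqrt(-5 + 0) = sqrt(-5) = I*sqrt(5) ≈ 2.2361*I)
(B(-4) + b)*m(6, -5) = (-6 + I*sqrt(5))*(4*6) = (-6 + I*sqrt(5))*24 = -144 + 24*I*sqrt(5)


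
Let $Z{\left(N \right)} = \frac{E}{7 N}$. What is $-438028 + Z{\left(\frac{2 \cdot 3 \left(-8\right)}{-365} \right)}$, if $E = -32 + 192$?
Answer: $- \frac{9194938}{21} \approx -4.3785 \cdot 10^{5}$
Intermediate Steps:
$E = 160$
$Z{\left(N \right)} = \frac{160}{7 N}$
$-438028 + Z{\left(\frac{2 \cdot 3 \left(-8\right)}{-365} \right)} = -438028 + \frac{160}{7 \frac{2 \cdot 3 \left(-8\right)}{-365}} = -438028 + \frac{160}{7 \cdot 6 \left(-8\right) \left(- \frac{1}{365}\right)} = -438028 + \frac{160}{7 \left(\left(-48\right) \left(- \frac{1}{365}\right)\right)} = -438028 + \frac{160}{7 \cdot \frac{48}{365}} = -438028 + \frac{160}{7} \cdot \frac{365}{48} = -438028 + \frac{3650}{21} = - \frac{9194938}{21}$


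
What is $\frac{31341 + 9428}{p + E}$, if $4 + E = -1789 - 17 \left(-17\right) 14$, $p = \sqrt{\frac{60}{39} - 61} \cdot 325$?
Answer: $\frac{91852557}{11356634} - \frac{1019225 i \sqrt{10049}}{11356634} \approx 8.088 - 8.9967 i$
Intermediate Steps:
$p = 25 i \sqrt{10049}$ ($p = \sqrt{60 \cdot \frac{1}{39} - 61} \cdot 325 = \sqrt{\frac{20}{13} - 61} \cdot 325 = \sqrt{- \frac{773}{13}} \cdot 325 = \frac{i \sqrt{10049}}{13} \cdot 325 = 25 i \sqrt{10049} \approx 2506.1 i$)
$E = 2253$ ($E = -4 - \left(1789 + 17 \left(-17\right) 14\right) = -4 - \left(1789 - 4046\right) = -4 - -2257 = -4 + \left(-1789 + 4046\right) = -4 + 2257 = 2253$)
$\frac{31341 + 9428}{p + E} = \frac{31341 + 9428}{25 i \sqrt{10049} + 2253} = \frac{40769}{2253 + 25 i \sqrt{10049}}$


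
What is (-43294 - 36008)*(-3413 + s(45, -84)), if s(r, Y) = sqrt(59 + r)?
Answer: 270657726 - 158604*sqrt(26) ≈ 2.6985e+8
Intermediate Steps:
(-43294 - 36008)*(-3413 + s(45, -84)) = (-43294 - 36008)*(-3413 + sqrt(59 + 45)) = -79302*(-3413 + sqrt(104)) = -79302*(-3413 + 2*sqrt(26)) = 270657726 - 158604*sqrt(26)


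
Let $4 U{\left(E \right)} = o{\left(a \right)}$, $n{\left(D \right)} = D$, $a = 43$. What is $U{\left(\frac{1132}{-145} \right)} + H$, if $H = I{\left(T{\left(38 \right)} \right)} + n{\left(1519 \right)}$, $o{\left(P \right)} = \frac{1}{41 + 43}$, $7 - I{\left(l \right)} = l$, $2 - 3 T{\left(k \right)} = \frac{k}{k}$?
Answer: $\frac{170875}{112} \approx 1525.7$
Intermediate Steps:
$T{\left(k \right)} = \frac{1}{3}$ ($T{\left(k \right)} = \frac{2}{3} - \frac{k \frac{1}{k}}{3} = \frac{2}{3} - \frac{1}{3} = \frac{1}{3}$)
$I{\left(l \right)} = 7 - l$
$o{\left(P \right)} = \frac{1}{84}$
$U{\left(E \right)} = \frac{1}{336}$ ($U{\left(E \right)} = \frac{1}{4} \cdot \frac{1}{84} = \frac{1}{336}$)
$H = \frac{4577}{3}$ ($H = \left(7 - \frac{1}{3}\right) + 1519 = \frac{20}{3} + 1519 = \frac{4577}{3} \approx 1525.7$)
$U{\left(\frac{1132}{-145} \right)} + H = \frac{1}{336} + \frac{4577}{3} = \frac{170875}{112}$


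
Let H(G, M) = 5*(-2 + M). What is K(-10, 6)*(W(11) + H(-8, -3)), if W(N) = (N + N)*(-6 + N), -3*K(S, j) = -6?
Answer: 170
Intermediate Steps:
H(G, M) = -10 + 5*M
K(S, j) = 2 (K(S, j) = -1/3*(-6) = 2)
W(N) = 2*N*(-6 + N) (W(N) = (2*N)*(-6 + N) = 2*N*(-6 + N))
K(-10, 6)*(W(11) + H(-8, -3)) = 2*(2*11*(-6 + 11) + (-10 + 5*(-3))) = 2*(2*11*5 + (-10 - 15)) = 2*(110 - 25) = 2*85 = 170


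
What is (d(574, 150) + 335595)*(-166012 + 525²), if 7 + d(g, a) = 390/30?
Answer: 36786232413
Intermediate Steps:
d(g, a) = 6 (d(g, a) = -7 + 390/30 = -7 + 390*(1/30) = -7 + 13 = 6)
(d(574, 150) + 335595)*(-166012 + 525²) = (6 + 335595)*(-166012 + 525²) = 335601*(-166012 + 275625) = 335601*109613 = 36786232413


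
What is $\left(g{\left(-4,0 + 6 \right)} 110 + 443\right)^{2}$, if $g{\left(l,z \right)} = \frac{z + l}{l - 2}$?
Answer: $\frac{1485961}{9} \approx 1.6511 \cdot 10^{5}$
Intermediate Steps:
$g{\left(l,z \right)} = \frac{l + z}{-2 + l}$
$\left(g{\left(-4,0 + 6 \right)} 110 + 443\right)^{2} = \left(\frac{-4 + \left(0 + 6\right)}{-2 - 4} \cdot 110 + 443\right)^{2} = \left(\frac{-4 + 6}{-6} \cdot 110 + 443\right)^{2} = \left(\left(- \frac{1}{6}\right) 2 \cdot 110 + 443\right)^{2} = \left(\left(- \frac{1}{3}\right) 110 + 443\right)^{2} = \left(- \frac{110}{3} + 443\right)^{2} = \left(\frac{1219}{3}\right)^{2} = \frac{1485961}{9}$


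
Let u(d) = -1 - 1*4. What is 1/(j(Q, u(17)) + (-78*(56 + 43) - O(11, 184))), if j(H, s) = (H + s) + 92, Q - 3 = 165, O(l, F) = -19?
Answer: -1/7448 ≈ -0.00013426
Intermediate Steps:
u(d) = -5 (u(d) = -1 - 4 = -5)
Q = 168 (Q = 3 + 165 = 168)
j(H, s) = 92 + H + s
1/(j(Q, u(17)) + (-78*(56 + 43) - O(11, 184))) = 1/((92 + 168 - 5) + (-78*(56 + 43) - 1*(-19))) = 1/(255 + (-78*99 + 19)) = 1/(255 + (-7722 + 19)) = 1/(255 - 7703) = 1/(-7448) = -1/7448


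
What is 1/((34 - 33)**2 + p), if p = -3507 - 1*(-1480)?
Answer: -1/2026 ≈ -0.00049358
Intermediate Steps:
p = -2027 (p = -3507 + 1480 = -2027)
1/((34 - 33)**2 + p) = 1/((34 - 33)**2 - 2027) = 1/(1**2 - 2027) = 1/(1 - 2027) = 1/(-2026) = -1/2026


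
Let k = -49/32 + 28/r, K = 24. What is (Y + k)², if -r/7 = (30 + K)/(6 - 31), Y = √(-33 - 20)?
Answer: -39487559/746496 + 277*I*√53/432 ≈ -52.897 + 4.668*I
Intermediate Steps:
Y = I*√53 (Y = √(-53) = I*√53 ≈ 7.2801*I)
r = 378/25 (r = -7*(30 + 24)/(6 - 31) = -378/(-25) = -378*(-1)/25 = -7*(-54/25) = 378/25 ≈ 15.120)
k = 277/864 (k = -49/32 + 28/(378/25) = -49*1/32 + 28*(25/378) = -49/32 + 50/27 = 277/864 ≈ 0.32060)
(Y + k)² = (I*√53 + 277/864)² = (277/864 + I*√53)²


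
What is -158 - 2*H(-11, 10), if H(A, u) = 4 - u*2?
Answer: -126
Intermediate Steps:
H(A, u) = 4 - 2*u
-158 - 2*H(-11, 10) = -158 - 2*(4 - 2*10) = -158 - 2*(4 - 20) = -158 - 2*(-16) = -158 + 32 = -126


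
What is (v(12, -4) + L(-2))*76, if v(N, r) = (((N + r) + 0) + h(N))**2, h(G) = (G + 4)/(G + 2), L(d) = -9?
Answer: 277780/49 ≈ 5669.0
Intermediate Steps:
h(G) = (4 + G)/(2 + G)
v(N, r) = (N + r + (4 + N)/(2 + N))**2 (v(N, r) = (((N + r) + 0) + (4 + N)/(2 + N))**2 = ((N + r) + (4 + N)/(2 + N))**2 = (N + r + (4 + N)/(2 + N))**2)
(v(12, -4) + L(-2))*76 = ((4 + 12 + (2 + 12)*(12 - 4))**2/(2 + 12)**2 - 9)*76 = ((4 + 12 + 14*8)**2/14**2 - 9)*76 = ((4 + 12 + 112)**2/196 - 9)*76 = ((1/196)*128**2 - 9)*76 = ((1/196)*16384 - 9)*76 = (4096/49 - 9)*76 = (3655/49)*76 = 277780/49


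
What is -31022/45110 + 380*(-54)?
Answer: -462844111/22555 ≈ -20521.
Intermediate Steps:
-31022/45110 + 380*(-54) = -31022*1/45110 - 20520 = -15511/22555 - 20520 = -462844111/22555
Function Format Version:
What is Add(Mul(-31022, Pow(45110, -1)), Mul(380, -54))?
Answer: Rational(-462844111, 22555) ≈ -20521.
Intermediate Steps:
Add(Mul(-31022, Pow(45110, -1)), Mul(380, -54)) = Add(Mul(-31022, Rational(1, 45110)), -20520) = Add(Rational(-15511, 22555), -20520) = Rational(-462844111, 22555)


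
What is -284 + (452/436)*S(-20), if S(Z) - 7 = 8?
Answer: -29261/109 ≈ -268.45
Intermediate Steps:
S(Z) = 15 (S(Z) = 7 + 8 = 15)
-284 + (452/436)*S(-20) = -284 + (452/436)*15 = -284 + (452*(1/436))*15 = -284 + (113/109)*15 = -284 + 1695/109 = -29261/109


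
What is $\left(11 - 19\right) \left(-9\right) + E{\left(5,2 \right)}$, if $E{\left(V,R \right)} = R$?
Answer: $74$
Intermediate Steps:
$\left(11 - 19\right) \left(-9\right) + E{\left(5,2 \right)} = \left(11 - 19\right) \left(-9\right) + 2 = \left(-8\right) \left(-9\right) + 2 = 72 + 2 = 74$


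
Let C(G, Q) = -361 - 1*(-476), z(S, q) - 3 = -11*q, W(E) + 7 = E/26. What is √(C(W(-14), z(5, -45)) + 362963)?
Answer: 3*√40342 ≈ 602.56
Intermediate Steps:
W(E) = -7 + E/26
z(S, q) = 3 - 11*q
C(G, Q) = 115 (C(G, Q) = -361 + 476 = 115)
√(C(W(-14), z(5, -45)) + 362963) = √(115 + 362963) = √363078 = 3*√40342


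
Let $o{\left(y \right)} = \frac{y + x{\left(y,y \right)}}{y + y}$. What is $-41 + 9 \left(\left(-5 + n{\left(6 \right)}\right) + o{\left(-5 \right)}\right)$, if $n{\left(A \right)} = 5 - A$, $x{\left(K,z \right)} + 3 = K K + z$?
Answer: $- \frac{529}{5} \approx -105.8$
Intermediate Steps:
$x{\left(K,z \right)} = -3 + z + K^{2}$ ($x{\left(K,z \right)} = -3 + \left(K K + z\right) = -3 + \left(K^{2} + z\right) = -3 + \left(z + K^{2}\right) = -3 + z + K^{2}$)
$o{\left(y \right)} = \frac{-3 + y^{2} + 2 y}{2 y}$ ($o{\left(y \right)} = \frac{y + \left(-3 + y + y^{2}\right)}{y + y} = \frac{-3 + y^{2} + 2 y}{2 y}$)
$-41 + 9 \left(\left(-5 + n{\left(6 \right)}\right) + o{\left(-5 \right)}\right) = -41 + 9 \left(\left(-5 + \left(5 - 6\right)\right) + \left(1 + \frac{1}{2} \left(-5\right) - \frac{3}{2 \left(-5\right)}\right)\right) = -41 + 9 \left(\left(-5 + \left(5 - 6\right)\right) - \frac{6}{5}\right) = -41 + 9 \left(\left(-5 - 1\right) + \left(1 - \frac{5}{2} + \frac{3}{10}\right)\right) = -41 + 9 \left(-6 - \frac{6}{5}\right) = -41 + 9 \left(- \frac{36}{5}\right) = -41 - \frac{324}{5} = - \frac{529}{5}$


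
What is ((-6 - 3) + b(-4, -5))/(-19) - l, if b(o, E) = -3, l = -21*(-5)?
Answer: -1983/19 ≈ -104.37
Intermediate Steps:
l = 105
((-6 - 3) + b(-4, -5))/(-19) - l = ((-6 - 3) - 3)/(-19) - 1*105 = -(-9 - 3)/19 - 105 = -1/19*(-12) - 105 = 12/19 - 105 = -1983/19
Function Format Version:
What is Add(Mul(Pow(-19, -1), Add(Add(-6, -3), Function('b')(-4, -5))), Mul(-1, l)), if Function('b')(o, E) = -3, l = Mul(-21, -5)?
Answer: Rational(-1983, 19) ≈ -104.37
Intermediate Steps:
l = 105
Add(Mul(Pow(-19, -1), Add(Add(-6, -3), Function('b')(-4, -5))), Mul(-1, l)) = Add(Mul(Pow(-19, -1), Add(Add(-6, -3), -3)), Mul(-1, 105)) = Add(Mul(Rational(-1, 19), Add(-9, -3)), -105) = Add(Mul(Rational(-1, 19), -12), -105) = Add(Rational(12, 19), -105) = Rational(-1983, 19)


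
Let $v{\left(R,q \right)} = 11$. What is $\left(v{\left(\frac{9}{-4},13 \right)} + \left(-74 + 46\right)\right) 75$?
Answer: $-1275$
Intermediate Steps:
$\left(v{\left(\frac{9}{-4},13 \right)} + \left(-74 + 46\right)\right) 75 = \left(11 + \left(-74 + 46\right)\right) 75 = \left(11 - 28\right) 75 = \left(-17\right) 75 = -1275$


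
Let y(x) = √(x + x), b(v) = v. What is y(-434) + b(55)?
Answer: 55 + 2*I*√217 ≈ 55.0 + 29.462*I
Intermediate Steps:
y(x) = √2*√x (y(x) = √(2*x) = √2*√x)
y(-434) + b(55) = √2*√(-434) + 55 = √2*(I*√434) + 55 = 2*I*√217 + 55 = 55 + 2*I*√217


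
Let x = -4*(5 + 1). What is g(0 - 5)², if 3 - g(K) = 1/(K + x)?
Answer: 7744/841 ≈ 9.2081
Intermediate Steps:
x = -24 (x = -4*6 = -24)
g(K) = 3 - 1/(-24 + K) (g(K) = 3 - 1/(K - 24) = 3 - 1/(-24 + K))
g(0 - 5)² = ((-73 + 3*(0 - 5))/(-24 + (0 - 5)))² = ((-73 + 3*(-5))/(-24 - 5))² = ((-73 - 15)/(-29))² = (-1/29*(-88))² = (88/29)² = 7744/841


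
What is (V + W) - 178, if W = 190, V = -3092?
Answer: -3080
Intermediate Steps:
(V + W) - 178 = (-3092 + 190) - 178 = -2902 - 178 = -3080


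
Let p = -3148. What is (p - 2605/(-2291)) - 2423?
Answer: -12760556/2291 ≈ -5569.9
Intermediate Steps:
(p - 2605/(-2291)) - 2423 = (-3148 - 2605/(-2291)) - 2423 = (-3148 - 2605*(-1/2291)) - 2423 = (-3148 + 2605/2291) - 2423 = -7209463/2291 - 2423 = -12760556/2291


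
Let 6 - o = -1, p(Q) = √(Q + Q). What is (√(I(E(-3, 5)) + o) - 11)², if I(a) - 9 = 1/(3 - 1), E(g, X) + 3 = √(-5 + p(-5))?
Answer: (22 - √66)²/4 ≈ 48.136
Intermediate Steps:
p(Q) = √2*√Q (p(Q) = √(2*Q) = √2*√Q)
E(g, X) = -3 + √(-5 + I*√10) (E(g, X) = -3 + √(-5 + √2*√(-5)) = -3 + √(-5 + √2*(I*√5)) = -3 + √(-5 + I*√10))
I(a) = 19/2 (I(a) = 9 + 1/(3 - 1) = 9 + 1/2 = 9 + ½ = 19/2)
o = 7 (o = 6 - 1*(-1) = 6 + 1 = 7)
(√(I(E(-3, 5)) + o) - 11)² = (√(19/2 + 7) - 11)² = (√(33/2) - 11)² = (√66/2 - 11)² = (-11 + √66/2)²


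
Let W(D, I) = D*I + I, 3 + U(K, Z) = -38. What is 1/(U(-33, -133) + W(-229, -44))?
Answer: 1/9991 ≈ 0.00010009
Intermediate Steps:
U(K, Z) = -41 (U(K, Z) = -3 - 38 = -41)
W(D, I) = I + D*I
1/(U(-33, -133) + W(-229, -44)) = 1/(-41 - 44*(1 - 229)) = 1/(-41 - 44*(-228)) = 1/(-41 + 10032) = 1/9991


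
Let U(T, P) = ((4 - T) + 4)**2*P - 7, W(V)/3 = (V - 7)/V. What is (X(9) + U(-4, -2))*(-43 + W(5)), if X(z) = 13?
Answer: 62322/5 ≈ 12464.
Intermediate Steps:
W(V) = 3*(-7 + V)/V (W(V) = 3*((V - 7)/V) = 3*((-7 + V)/V) = 3*(-7 + V)/V)
U(T, P) = -7 + P*(8 - T)**2 (U(T, P) = (8 - T)**2*P - 7 = P*(8 - T)**2 - 7 = -7 + P*(8 - T)**2)
(X(9) + U(-4, -2))*(-43 + W(5)) = (13 + (-7 - 2*(-8 - 4)**2))*(-43 + (3 - 21/5)) = (13 + (-7 - 2*(-12)**2))*(-43 + (3 - 21*1/5)) = (13 + (-7 - 2*144))*(-43 + (3 - 21/5)) = (13 + (-7 - 288))*(-43 - 6/5) = (13 - 295)*(-221/5) = -282*(-221/5) = 62322/5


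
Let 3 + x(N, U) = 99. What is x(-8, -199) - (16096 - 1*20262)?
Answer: 4262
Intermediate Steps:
x(N, U) = 96 (x(N, U) = -3 + 99 = 96)
x(-8, -199) - (16096 - 1*20262) = 96 - (16096 - 1*20262) = 96 - (16096 - 20262) = 96 - 1*(-4166) = 96 + 4166 = 4262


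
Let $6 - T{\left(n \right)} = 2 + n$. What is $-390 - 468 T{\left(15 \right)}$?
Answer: $4758$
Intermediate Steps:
$T{\left(n \right)} = 4 - n$ ($T{\left(n \right)} = 6 - \left(2 + n\right) = 4 - n$)
$-390 - 468 T{\left(15 \right)} = -390 - 468 \left(4 - 15\right) = -390 - -5148 = -390 + 5148 = 4758$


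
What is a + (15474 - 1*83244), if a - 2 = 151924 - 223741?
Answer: -139585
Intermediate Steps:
a = -71815 (a = 2 + (151924 - 223741) = 2 - 71817 = -71815)
a + (15474 - 1*83244) = -71815 + (15474 - 1*83244) = -71815 + (15474 - 83244) = -71815 - 67770 = -139585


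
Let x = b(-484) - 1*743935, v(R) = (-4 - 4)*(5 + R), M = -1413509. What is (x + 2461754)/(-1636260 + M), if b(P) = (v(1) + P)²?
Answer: -2000843/3049769 ≈ -0.65606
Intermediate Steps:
v(R) = -40 - 8*R (v(R) = -8*(5 + R) = -40 - 8*R)
b(P) = (-48 + P)² (b(P) = ((-40 - 8*1) + P)² = ((-40 - 8) + P)² = (-48 + P)²)
x = -460911 (x = (-48 - 484)² - 1*743935 = (-532)² - 743935 = 283024 - 743935 = -460911)
(x + 2461754)/(-1636260 + M) = (-460911 + 2461754)/(-1636260 - 1413509) = 2000843/(-3049769) = 2000843*(-1/3049769) = -2000843/3049769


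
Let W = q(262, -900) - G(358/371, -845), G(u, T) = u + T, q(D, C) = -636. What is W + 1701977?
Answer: 631510648/371 ≈ 1.7022e+6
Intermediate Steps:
G(u, T) = T + u
W = 77181/371 (W = -636 - (-845 + 358/371) = -636 - 1*(-313137/371) = -636 + 313137/371 = 77181/371 ≈ 208.04)
W + 1701977 = 77181/371 + 1701977 = 631510648/371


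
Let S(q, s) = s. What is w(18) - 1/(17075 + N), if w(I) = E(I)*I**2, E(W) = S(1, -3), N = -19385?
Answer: -2245319/2310 ≈ -972.00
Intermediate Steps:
E(W) = -3
w(I) = -3*I**2
w(18) - 1/(17075 + N) = -3*18**2 - 1/(17075 - 19385) = -3*324 - 1/(-2310) = -972 - 1*(-1/2310) = -972 + 1/2310 = -2245319/2310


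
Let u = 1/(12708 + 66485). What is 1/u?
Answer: 79193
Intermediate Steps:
u = 1/79193 ≈ 1.2627e-5
1/u = 1/(1/79193) = 79193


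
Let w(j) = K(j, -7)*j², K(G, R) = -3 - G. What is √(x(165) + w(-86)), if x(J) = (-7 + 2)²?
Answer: √613893 ≈ 783.51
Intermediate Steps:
x(J) = 25 (x(J) = (-5)² = 25)
w(j) = j²*(-3 - j) (w(j) = (-3 - j)*j² = j²*(-3 - j))
√(x(165) + w(-86)) = √(25 + (-86)²*(-3 - 1*(-86))) = √(25 + 7396*(-3 + 86)) = √(25 + 7396*83) = √(25 + 613868) = √613893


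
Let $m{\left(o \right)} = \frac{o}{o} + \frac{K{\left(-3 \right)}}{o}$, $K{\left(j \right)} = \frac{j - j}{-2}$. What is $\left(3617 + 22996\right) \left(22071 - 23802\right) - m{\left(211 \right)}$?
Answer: $-46067104$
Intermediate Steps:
$K{\left(j \right)} = 0$ ($K{\left(j \right)} = 0 \left(- \frac{1}{2}\right) = 0$)
$m{\left(o \right)} = 1$ ($m{\left(o \right)} = \frac{o}{o} + \frac{0}{o} = 1 + 0 = 1$)
$\left(3617 + 22996\right) \left(22071 - 23802\right) - m{\left(211 \right)} = \left(3617 + 22996\right) \left(22071 - 23802\right) - 1 = 26613 \left(-1731\right) - 1 = -46067103 - 1 = -46067104$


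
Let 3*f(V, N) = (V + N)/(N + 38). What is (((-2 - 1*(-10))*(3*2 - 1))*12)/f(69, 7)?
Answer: 16200/19 ≈ 852.63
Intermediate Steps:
f(V, N) = (N + V)/(3*(38 + N)) (f(V, N) = ((V + N)/(N + 38))/3 = ((N + V)/(38 + N))/3 = (N + V)/(3*(38 + N)))
(((-2 - 1*(-10))*(3*2 - 1))*12)/f(69, 7) = (((-2 - 1*(-10))*(3*2 - 1))*12)/(((7 + 69)/(3*(38 + 7)))) = (((-2 + 10)*(6 - 1))*12)/(((⅓)*76/45)) = ((8*5)*12)/(((⅓)*(1/45)*76)) = (40*12)/(76/135) = 480*(135/76) = 16200/19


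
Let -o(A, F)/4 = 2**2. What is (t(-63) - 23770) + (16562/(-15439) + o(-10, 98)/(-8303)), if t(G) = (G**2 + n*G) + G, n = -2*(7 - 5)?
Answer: -2514199880666/128190017 ≈ -19613.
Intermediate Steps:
o(A, F) = -16 (o(A, F) = -4*2**2 = -4*4 = -16)
n = -4 (n = -2*2 = -4)
t(G) = G**2 - 3*G (t(G) = (G**2 - 4*G) + G = G**2 - 3*G)
(t(-63) - 23770) + (16562/(-15439) + o(-10, 98)/(-8303)) = (-63*(-3 - 63) - 23770) + (16562/(-15439) - 16/(-8303)) = (-63*(-66) - 23770) + (16562*(-1/15439) - 16*(-1/8303)) = (4158 - 23770) + (-16562/15439 + 16/8303) = -19612 - 137267262/128190017 = -2514199880666/128190017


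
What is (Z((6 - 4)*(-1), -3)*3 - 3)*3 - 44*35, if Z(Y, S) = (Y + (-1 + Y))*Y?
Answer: -1459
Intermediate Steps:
Z(Y, S) = Y*(-1 + 2*Y) (Z(Y, S) = (-1 + 2*Y)*Y = Y*(-1 + 2*Y))
(Z((6 - 4)*(-1), -3)*3 - 3)*3 - 44*35 = ((((6 - 4)*(-1))*(-1 + 2*((6 - 4)*(-1))))*3 - 3)*3 - 44*35 = (((2*(-1))*(-1 + 2*(2*(-1))))*3 - 3)*3 - 1540 = (-2*(-1 + 2*(-2))*3 - 3)*3 - 1540 = (-2*(-1 - 4)*3 - 3)*3 - 1540 = (-2*(-5)*3 - 3)*3 - 1540 = (10*3 - 3)*3 - 1540 = (30 - 3)*3 - 1540 = 27*3 - 1540 = 81 - 1540 = -1459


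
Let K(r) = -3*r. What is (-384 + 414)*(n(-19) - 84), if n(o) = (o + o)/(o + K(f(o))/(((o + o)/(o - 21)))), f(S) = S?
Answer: -104460/41 ≈ -2547.8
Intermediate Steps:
n(o) = 2*o/(63/2 - o/2) (n(o) = (o + o)/(o + (-3*o)/(((o + o)/(o - 21)))) = (2*o)/(o + (-3*o)/(((2*o)/(-21 + o)))) = (2*o)/(o + (-3*o)/((2*o/(-21 + o)))) = (2*o)/(o + (-3*o)*((-21 + o)/(2*o))) = (2*o)/(o + (63/2 - 3*o/2)) = (2*o)/(63/2 - o/2) = 2*o/(63/2 - o/2))
(-384 + 414)*(n(-19) - 84) = (-384 + 414)*(4*(-19)/(63 - 1*(-19)) - 84) = 30*(4*(-19)/(63 + 19) - 84) = 30*(4*(-19)/82 - 84) = 30*(4*(-19)*(1/82) - 84) = 30*(-38/41 - 84) = 30*(-3482/41) = -104460/41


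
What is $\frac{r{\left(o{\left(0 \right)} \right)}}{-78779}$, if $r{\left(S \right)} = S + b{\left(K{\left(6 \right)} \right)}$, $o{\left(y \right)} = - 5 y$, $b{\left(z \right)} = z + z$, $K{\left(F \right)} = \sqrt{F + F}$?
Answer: $- \frac{4 \sqrt{3}}{78779} \approx -8.7945 \cdot 10^{-5}$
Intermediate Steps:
$K{\left(F \right)} = \sqrt{2} \sqrt{F}$ ($K{\left(F \right)} = \sqrt{2 F} = \sqrt{2} \sqrt{F}$)
$b{\left(z \right)} = 2 z$
$r{\left(S \right)} = S + 4 \sqrt{3}$ ($r{\left(S \right)} = S + 2 \sqrt{2} \sqrt{6} = S + 2 \cdot 2 \sqrt{3} = S + 4 \sqrt{3}$)
$\frac{r{\left(o{\left(0 \right)} \right)}}{-78779} = \frac{\left(-5\right) 0 + 4 \sqrt{3}}{-78779} = \left(0 + 4 \sqrt{3}\right) \left(- \frac{1}{78779}\right) = 4 \sqrt{3} \left(- \frac{1}{78779}\right) = - \frac{4 \sqrt{3}}{78779}$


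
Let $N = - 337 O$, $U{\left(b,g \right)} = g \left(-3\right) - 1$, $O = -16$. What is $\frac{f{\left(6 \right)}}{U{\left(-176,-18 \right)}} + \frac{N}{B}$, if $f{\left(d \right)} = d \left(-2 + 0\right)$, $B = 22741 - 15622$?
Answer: $\frac{200348}{377307} \approx 0.53099$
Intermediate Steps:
$B = 7119$
$U{\left(b,g \right)} = -1 - 3 g$ ($U{\left(b,g \right)} = - 3 g - 1 = -1 - 3 g$)
$N = 5392$ ($N = \left(-337\right) \left(-16\right) = 5392$)
$f{\left(d \right)} = - 2 d$ ($f{\left(d \right)} = d \left(-2\right) = - 2 d$)
$\frac{f{\left(6 \right)}}{U{\left(-176,-18 \right)}} + \frac{N}{B} = \frac{\left(-2\right) 6}{-1 - -54} + \frac{5392}{7119} = - \frac{12}{-1 + 54} + 5392 \cdot \frac{1}{7119} = - \frac{12}{53} + \frac{5392}{7119} = \frac{200348}{377307}$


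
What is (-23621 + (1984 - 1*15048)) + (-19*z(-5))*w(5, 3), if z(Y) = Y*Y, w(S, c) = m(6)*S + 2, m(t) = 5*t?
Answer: -108885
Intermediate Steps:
w(S, c) = 2 + 30*S (w(S, c) = (5*6)*S + 2 = 30*S + 2 = 2 + 30*S)
z(Y) = Y**2
(-23621 + (1984 - 1*15048)) + (-19*z(-5))*w(5, 3) = (-23621 + (1984 - 1*15048)) + (-19*(-5)**2)*(2 + 30*5) = (-23621 + (1984 - 15048)) + (-19*25)*(2 + 150) = (-23621 - 13064) - 475*152 = -36685 - 72200 = -108885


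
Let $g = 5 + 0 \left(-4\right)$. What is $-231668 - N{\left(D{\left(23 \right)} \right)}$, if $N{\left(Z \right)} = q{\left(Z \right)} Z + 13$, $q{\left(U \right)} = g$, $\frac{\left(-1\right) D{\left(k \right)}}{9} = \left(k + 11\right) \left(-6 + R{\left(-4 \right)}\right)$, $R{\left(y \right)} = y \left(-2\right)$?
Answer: $-228621$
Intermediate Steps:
$R{\left(y \right)} = - 2 y$
$D{\left(k \right)} = -198 - 18 k$ ($D{\left(k \right)} = - 9 \left(k + 11\right) \left(-6 - -8\right) = - 9 \left(11 + k\right) \left(-6 + 8\right) = - 9 \left(11 + k\right) 2 = - 9 \left(22 + 2 k\right) = -198 - 18 k$)
$g = 5$ ($g = 5 + 0 = 5$)
$q{\left(U \right)} = 5$
$N{\left(Z \right)} = 13 + 5 Z$ ($N{\left(Z \right)} = 5 Z + 13 = 13 + 5 Z$)
$-231668 - N{\left(D{\left(23 \right)} \right)} = -231668 - \left(13 + 5 \left(-198 - 414\right)\right) = -231668 - \left(13 + 5 \left(-612\right)\right) = -231668 - \left(13 - 3060\right) = -231668 - -3047 = -231668 + 3047 = -228621$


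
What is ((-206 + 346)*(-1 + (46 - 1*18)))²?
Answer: 14288400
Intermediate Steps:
((-206 + 346)*(-1 + (46 - 1*18)))² = (140*(-1 + (46 - 18)))² = (140*(-1 + 28))² = (140*27)² = 3780² = 14288400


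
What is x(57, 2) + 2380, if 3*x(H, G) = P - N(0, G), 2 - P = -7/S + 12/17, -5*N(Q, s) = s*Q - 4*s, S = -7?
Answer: 202263/85 ≈ 2379.6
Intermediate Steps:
N(Q, s) = 4*s/5 - Q*s/5 (N(Q, s) = -(s*Q - 4*s)/5 = -(Q*s - 4*s)/5 = -(-4*s + Q*s)/5 = 4*s/5 - Q*s/5)
P = 5/17 (P = 2 - (-7/(-7) + 12/17) = 2 - (-7*(-⅐) + 12*(1/17)) = 2 - (1 + 12/17) = 2 - 1*29/17 = 2 - 29/17 = 5/17 ≈ 0.29412)
x(H, G) = 5/51 - 4*G/15 (x(H, G) = (5/17 - G*(4 - 1*0)/5)/3 = (5/17 - G*(4 + 0)/5)/3 = (5/17 - G*4/5)/3 = (5/17 - 4*G/5)/3 = 5/51 - 4*G/15)
x(57, 2) + 2380 = (5/51 - 4/15*2) + 2380 = (5/51 - 8/15) + 2380 = -37/85 + 2380 = 202263/85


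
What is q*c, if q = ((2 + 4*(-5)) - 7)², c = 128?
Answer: 80000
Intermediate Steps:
q = 625 (q = ((2 - 20) - 7)² = (-18 - 7)² = (-25)² = 625)
q*c = 625*128 = 80000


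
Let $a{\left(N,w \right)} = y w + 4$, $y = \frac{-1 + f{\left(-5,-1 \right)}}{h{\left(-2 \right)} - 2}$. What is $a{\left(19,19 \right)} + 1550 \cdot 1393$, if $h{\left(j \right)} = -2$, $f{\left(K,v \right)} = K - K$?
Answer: $\frac{8636635}{4} \approx 2.1592 \cdot 10^{6}$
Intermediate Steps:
$f{\left(K,v \right)} = 0$
$y = \frac{1}{4}$ ($y = \frac{-1 + 0}{-2 - 2} = - \frac{1}{-4} = \left(-1\right) \left(- \frac{1}{4}\right) = \frac{1}{4} \approx 0.25$)
$a{\left(N,w \right)} = 4 + \frac{w}{4}$ ($a{\left(N,w \right)} = \frac{w}{4} + 4 = 4 + \frac{w}{4}$)
$a{\left(19,19 \right)} + 1550 \cdot 1393 = \left(4 + \frac{1}{4} \cdot 19\right) + 1550 \cdot 1393 = \left(4 + \frac{19}{4}\right) + 2159150 = \frac{35}{4} + 2159150 = \frac{8636635}{4}$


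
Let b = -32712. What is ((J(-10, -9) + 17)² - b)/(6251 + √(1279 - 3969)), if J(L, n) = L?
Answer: 204789011/39077691 - 32761*I*√2690/39077691 ≈ 5.2406 - 0.043481*I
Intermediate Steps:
((J(-10, -9) + 17)² - b)/(6251 + √(1279 - 3969)) = ((-10 + 17)² - 1*(-32712))/(6251 + √(1279 - 3969)) = (7² + 32712)/(6251 + √(-2690)) = (49 + 32712)/(6251 + I*√2690) = 32761/(6251 + I*√2690)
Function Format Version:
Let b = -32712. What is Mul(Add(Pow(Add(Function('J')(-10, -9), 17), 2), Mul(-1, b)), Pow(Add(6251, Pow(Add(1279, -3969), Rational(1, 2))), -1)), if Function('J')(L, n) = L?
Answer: Add(Rational(204789011, 39077691), Mul(Rational(-32761, 39077691), I, Pow(2690, Rational(1, 2)))) ≈ Add(5.2406, Mul(-0.043481, I))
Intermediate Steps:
Mul(Add(Pow(Add(Function('J')(-10, -9), 17), 2), Mul(-1, b)), Pow(Add(6251, Pow(Add(1279, -3969), Rational(1, 2))), -1)) = Mul(Add(Pow(Add(-10, 17), 2), Mul(-1, -32712)), Pow(Add(6251, Pow(Add(1279, -3969), Rational(1, 2))), -1)) = Mul(Add(Pow(7, 2), 32712), Pow(Add(6251, Pow(-2690, Rational(1, 2))), -1)) = Mul(Add(49, 32712), Pow(Add(6251, Mul(I, Pow(2690, Rational(1, 2)))), -1)) = Mul(32761, Pow(Add(6251, Mul(I, Pow(2690, Rational(1, 2)))), -1))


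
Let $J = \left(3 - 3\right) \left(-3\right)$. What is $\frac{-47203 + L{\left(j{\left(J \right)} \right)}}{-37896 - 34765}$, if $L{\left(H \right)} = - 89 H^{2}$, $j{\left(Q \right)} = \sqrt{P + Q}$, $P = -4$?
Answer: $\frac{46847}{72661} \approx 0.64473$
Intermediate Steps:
$J = 0$ ($J = 0 \left(-3\right) = 0$)
$j{\left(Q \right)} = \sqrt{-4 + Q}$
$\frac{-47203 + L{\left(j{\left(J \right)} \right)}}{-37896 - 34765} = \frac{-47203 - 89 \left(\sqrt{-4 + 0}\right)^{2}}{-37896 - 34765} = \frac{-47203 - 89 \left(\sqrt{-4}\right)^{2}}{-72661} = \left(-47203 - 89 \left(2 i\right)^{2}\right) \left(- \frac{1}{72661}\right) = \left(-47203 - -356\right) \left(- \frac{1}{72661}\right) = \left(-47203 + 356\right) \left(- \frac{1}{72661}\right) = \left(-46847\right) \left(- \frac{1}{72661}\right) = \frac{46847}{72661}$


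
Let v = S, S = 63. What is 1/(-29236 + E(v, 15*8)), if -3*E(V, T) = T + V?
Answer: -1/29297 ≈ -3.4133e-5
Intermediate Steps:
v = 63
E(V, T) = -T/3 - V/3 (E(V, T) = -(T + V)/3 = -T/3 - V/3)
1/(-29236 + E(v, 15*8)) = 1/(-29236 + (-5*8 - 1/3*63)) = 1/(-29236 + (-1/3*120 - 21)) = 1/(-29236 + (-40 - 21)) = 1/(-29236 - 61) = 1/(-29297) = -1/29297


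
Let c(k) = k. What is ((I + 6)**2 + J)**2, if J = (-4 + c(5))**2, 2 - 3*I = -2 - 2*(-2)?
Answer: 1369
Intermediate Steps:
I = 0 (I = 2/3 - (-2 - 2*(-2))/3 = 2/3 - (-2 + 4)/3 = 2/3 - 1/3*2 = 2/3 - 2/3 = 0)
J = 1 (J = (-4 + 5)**2 = 1**2 = 1)
((I + 6)**2 + J)**2 = ((0 + 6)**2 + 1)**2 = (6**2 + 1)**2 = (36 + 1)**2 = 37**2 = 1369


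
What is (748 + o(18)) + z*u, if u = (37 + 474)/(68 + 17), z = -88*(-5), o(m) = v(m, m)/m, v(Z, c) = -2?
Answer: 519139/153 ≈ 3393.1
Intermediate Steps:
o(m) = -2/m
z = 440
u = 511/85 ≈ 6.0118
(748 + o(18)) + z*u = (748 - 2/18) + 440*(511/85) = (748 - 2*1/18) + 44968/17 = (748 - ⅑) + 44968/17 = 6731/9 + 44968/17 = 519139/153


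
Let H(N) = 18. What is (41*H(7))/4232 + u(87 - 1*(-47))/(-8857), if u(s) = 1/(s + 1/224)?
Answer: 98102075977/562560964004 ≈ 0.17438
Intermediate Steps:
u(s) = 1/(1/224 + s) (u(s) = 1/(s + 1/224) = 1/(1/224 + s))
(41*H(7))/4232 + u(87 - 1*(-47))/(-8857) = (41*18)/4232 + (224/(1 + 224*(87 - 1*(-47))))/(-8857) = 738*(1/4232) + (224/(1 + 224*(87 + 47)))*(-1/8857) = 369/2116 + (224/(1 + 224*134))*(-1/8857) = 369/2116 + (224/(1 + 30016))*(-1/8857) = 369/2116 + (224/30017)*(-1/8857) = 369/2116 - 224/265860569 = 98102075977/562560964004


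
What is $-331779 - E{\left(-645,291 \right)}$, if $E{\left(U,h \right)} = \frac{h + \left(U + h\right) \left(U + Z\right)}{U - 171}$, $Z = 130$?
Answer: $- \frac{90183021}{272} \approx -3.3156 \cdot 10^{5}$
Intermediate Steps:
$E{\left(U,h \right)} = \frac{h + \left(130 + U\right) \left(U + h\right)}{-171 + U}$ ($E{\left(U,h \right)} = \frac{h + \left(U + h\right) \left(U + 130\right)}{U - 171} = \frac{h + \left(U + h\right) \left(130 + U\right)}{-171 + U} = \frac{h + \left(130 + U\right) \left(U + h\right)}{-171 + U}$)
$-331779 - E{\left(-645,291 \right)} = -331779 - \frac{\left(-645\right)^{2} + 130 \left(-645\right) + 131 \cdot 291 - 187695}{-171 - 645} = -331779 - \frac{416025 - 83850 + 38121 - 187695}{-816} = -331779 - \left(- \frac{1}{816}\right) 182601 = -331779 - - \frac{60867}{272} = -331779 + \frac{60867}{272} = - \frac{90183021}{272}$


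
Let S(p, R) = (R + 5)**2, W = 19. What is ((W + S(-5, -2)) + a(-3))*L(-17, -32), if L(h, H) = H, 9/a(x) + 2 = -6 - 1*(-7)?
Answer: -608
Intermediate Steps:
S(p, R) = (5 + R)**2
a(x) = -9 (a(x) = 9/(-2 + (-6 - 1*(-7))) = 9/(-2 + (-6 + 7)) = 9/(-2 + 1) = 9/(-1) = 9*(-1) = -9)
((W + S(-5, -2)) + a(-3))*L(-17, -32) = ((19 + (5 - 2)**2) - 9)*(-32) = ((19 + 3**2) - 9)*(-32) = ((19 + 9) - 9)*(-32) = (28 - 9)*(-32) = 19*(-32) = -608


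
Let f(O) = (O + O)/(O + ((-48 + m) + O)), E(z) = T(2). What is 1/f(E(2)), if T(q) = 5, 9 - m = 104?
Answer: -133/10 ≈ -13.300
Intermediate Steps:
m = -95 (m = 9 - 1*104 = 9 - 104 = -95)
E(z) = 5
f(O) = 2*O/(-143 + 2*O) (f(O) = (O + O)/(O + ((-48 - 95) + O)) = (2*O)/(O + (-143 + O)) = (2*O)/(-143 + 2*O) = 2*O/(-143 + 2*O))
1/f(E(2)) = 1/(2*5/(-143 + 2*5)) = 1/(2*5/(-143 + 10)) = 1/(2*5/(-133)) = 1/(2*5*(-1/133)) = 1/(-10/133) = -133/10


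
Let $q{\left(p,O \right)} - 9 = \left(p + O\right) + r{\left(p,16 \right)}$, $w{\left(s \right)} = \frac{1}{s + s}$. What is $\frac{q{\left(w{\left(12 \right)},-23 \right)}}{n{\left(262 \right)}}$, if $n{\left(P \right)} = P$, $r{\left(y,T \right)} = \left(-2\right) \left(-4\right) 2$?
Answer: $\frac{49}{6288} \approx 0.0077926$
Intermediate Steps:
$r{\left(y,T \right)} = 16$ ($r{\left(y,T \right)} = 8 \cdot 2 = 16$)
$w{\left(s \right)} = \frac{1}{2 s}$
$q{\left(p,O \right)} = 25 + O + p$ ($q{\left(p,O \right)} = 9 + \left(\left(p + O\right) + 16\right) = 9 + \left(\left(O + p\right) + 16\right) = 9 + \left(16 + O + p\right) = 25 + O + p$)
$\frac{q{\left(w{\left(12 \right)},-23 \right)}}{n{\left(262 \right)}} = \frac{25 - 23 + \frac{1}{2 \cdot 12}}{262} = \left(25 - 23 + \frac{1}{2} \cdot \frac{1}{12}\right) \frac{1}{262} = \left(25 - 23 + \frac{1}{24}\right) \frac{1}{262} = \frac{49}{24} \cdot \frac{1}{262} = \frac{49}{6288}$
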